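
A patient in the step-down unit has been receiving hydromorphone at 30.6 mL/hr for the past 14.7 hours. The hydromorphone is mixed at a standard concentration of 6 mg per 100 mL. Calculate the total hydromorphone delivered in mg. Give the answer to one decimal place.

27.0 mg

Concentration = 6 mg ÷ 100 mL = 0.06 mg/mL
Drug rate = 30.6 mL/hr × 0.06 mg/mL = 1.836 mg/hr
Total = 1.836 mg/hr × 14.7 hr = 26.9892 mg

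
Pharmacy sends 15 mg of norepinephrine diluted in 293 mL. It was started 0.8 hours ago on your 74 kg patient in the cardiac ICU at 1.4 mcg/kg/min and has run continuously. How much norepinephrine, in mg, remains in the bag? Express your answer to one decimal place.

10.0 mg

Dose = 1.4 mcg/kg/min × 74 kg = 103.6 mcg/min
103.6 mcg/min × 60 min/hr = 6216 mcg/hr
Concentration = 15 mg ÷ 293 mL = 0.05119454 mg/mL = 51.19454 mcg/mL
Rate = 6216 mcg/hr ÷ 51.19454 mcg/mL = 121.4192 mL/hr
Volume infused = 121.4192 mL/hr × 0.8 hr = 97.13536 mL
Volume remaining = 293 − 97.13536 = 195.8646 mL
Drug remaining = 195.8646 mL × 51.19454 mcg/mL = 10027.2 mcg = 10.0272 mg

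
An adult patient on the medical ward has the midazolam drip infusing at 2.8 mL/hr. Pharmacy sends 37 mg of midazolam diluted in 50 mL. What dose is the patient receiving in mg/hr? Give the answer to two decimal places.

2.07 mg/hr

Concentration = 37 mg ÷ 50 mL = 0.74 mg/mL
Drug rate = 2.8 mL/hr × 0.74 mg/mL = 2.072 mg/hr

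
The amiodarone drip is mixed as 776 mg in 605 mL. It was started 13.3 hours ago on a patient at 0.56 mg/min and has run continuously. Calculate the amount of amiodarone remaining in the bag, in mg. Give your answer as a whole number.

0.56 mg/min × 60 min/hr = 33.6 mg/hr
Concentration = 776 mg ÷ 605 mL = 1.282645 mg/mL
Rate = 33.6 mg/hr ÷ 1.282645 mg/mL = 26.19588 mL/hr
Volume infused = 26.19588 mL/hr × 13.3 hr = 348.4052 mL
Volume remaining = 605 − 348.4052 = 256.5948 mL
Drug remaining = 256.5948 mL × 1.282645 mg/mL = 329.12 mg

329 mg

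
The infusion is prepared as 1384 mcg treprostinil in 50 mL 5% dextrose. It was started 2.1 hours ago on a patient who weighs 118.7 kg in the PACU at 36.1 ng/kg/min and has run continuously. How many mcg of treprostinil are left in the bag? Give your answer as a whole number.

Dose = 36.1 ng/kg/min × 118.7 kg = 4285.07 ng/min
4285.07 ng/min × 60 min/hr = 257104.2 ng/hr
Concentration = 1384 mcg ÷ 50 mL = 27.68 mcg/mL = 27680 ng/mL
Rate = 257104.2 ng/hr ÷ 27680 ng/mL = 9.288447 mL/hr
Volume infused = 9.288447 mL/hr × 2.1 hr = 19.50574 mL
Volume remaining = 50 − 19.50574 = 30.49426 mL
Drug remaining = 30.49426 mL × 27680 ng/mL = 844081.2 ng = 844.0812 mcg

844 mcg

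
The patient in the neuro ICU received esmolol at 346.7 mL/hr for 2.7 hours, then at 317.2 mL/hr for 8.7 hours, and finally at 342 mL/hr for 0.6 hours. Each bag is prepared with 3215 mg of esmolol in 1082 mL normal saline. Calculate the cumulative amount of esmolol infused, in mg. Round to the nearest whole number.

Concentration = 3215 mg ÷ 1082 mL = 2.971349 mg/mL
Stage 1: 346.7 mL/hr × 2.7 hr = 936.09 mL → 936.09 mL × 2.971349 mg/mL = 2781.45 mg
Stage 2: 317.2 mL/hr × 8.7 hr = 2759.64 mL → 2759.64 mL × 2.971349 mg/mL = 8199.855 mg
Stage 3: 342 mL/hr × 0.6 hr = 205.2 mL → 205.2 mL × 2.971349 mg/mL = 609.7209 mg
Total = 2781.45 + 8199.855 + 609.7209 = 11591.03 mg

11591 mg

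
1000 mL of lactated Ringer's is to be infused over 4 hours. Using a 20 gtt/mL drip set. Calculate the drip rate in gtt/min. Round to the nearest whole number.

1000 mL ÷ (4 hr × 60 = 240 min) = 4.166667 mL/min
4.166667 mL/min × 20 gtt/mL = 83.33333 gtt/min

83 gtt/min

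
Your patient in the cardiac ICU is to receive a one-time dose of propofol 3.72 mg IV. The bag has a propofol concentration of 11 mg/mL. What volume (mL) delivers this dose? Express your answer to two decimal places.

0.34 mL

Volume = 3.72 mg ÷ 11 mg/mL = 0.3381818 mL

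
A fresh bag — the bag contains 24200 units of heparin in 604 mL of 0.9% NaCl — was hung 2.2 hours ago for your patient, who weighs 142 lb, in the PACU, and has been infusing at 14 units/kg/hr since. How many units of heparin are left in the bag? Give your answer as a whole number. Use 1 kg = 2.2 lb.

Weight = 142 lb ÷ 2.2 lb/kg = 64.54545 kg
Dose = 14 units/kg/hr × 64.54545 kg = 903.6364 units/hr
Concentration = 24200 units ÷ 604 mL = 40.06623 units/mL
Rate = 903.6364 units/hr ÷ 40.06623 units/mL = 22.55357 mL/hr
Volume infused = 22.55357 mL/hr × 2.2 hr = 49.61785 mL
Volume remaining = 604 − 49.61785 = 554.3821 mL
Drug remaining = 554.3821 mL × 40.06623 units/mL = 22212 units

22212 units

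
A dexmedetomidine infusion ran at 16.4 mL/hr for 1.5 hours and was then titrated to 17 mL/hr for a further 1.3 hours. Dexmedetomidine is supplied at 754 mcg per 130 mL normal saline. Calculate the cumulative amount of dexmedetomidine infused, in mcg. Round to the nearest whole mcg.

271 mcg

Concentration = 754 mcg ÷ 130 mL = 5.8 mcg/mL
Stage 1: 16.4 mL/hr × 1.5 hr = 24.6 mL → 24.6 mL × 5.8 mcg/mL = 142.68 mcg
Stage 2: 17 mL/hr × 1.3 hr = 22.1 mL → 22.1 mL × 5.8 mcg/mL = 128.18 mcg
Total = 142.68 + 128.18 = 270.86 mcg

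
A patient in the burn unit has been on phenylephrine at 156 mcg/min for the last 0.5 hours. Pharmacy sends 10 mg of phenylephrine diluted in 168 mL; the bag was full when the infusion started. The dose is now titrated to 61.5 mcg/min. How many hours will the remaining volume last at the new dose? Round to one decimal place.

Initial rate:
156 mcg/min × 60 min/hr = 9360 mcg/hr
Concentration = 10 mg ÷ 168 mL = 0.05952381 mg/mL = 59.52381 mcg/mL
Rate = 9360 mcg/hr ÷ 59.52381 mcg/mL = 157.248 mL/hr
Volume infused so far = 157.248 mL/hr × 0.5 hr = 78.624 mL
Volume remaining = 168 − 78.624 = 89.376 mL
New rate:
61.5 mcg/min × 60 min/hr = 3690 mcg/hr
Rate = 3690 mcg/hr ÷ 59.52381 mcg/mL = 61.992 mL/hr
Time remaining = 89.376 mL ÷ 61.992 mL/hr = 1.441734 hr

1.4 hours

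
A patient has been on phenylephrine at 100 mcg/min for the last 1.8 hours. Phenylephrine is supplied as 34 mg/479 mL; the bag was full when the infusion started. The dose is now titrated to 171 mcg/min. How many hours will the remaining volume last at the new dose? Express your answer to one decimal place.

2.3 hours

Initial rate:
100 mcg/min × 60 min/hr = 6000 mcg/hr
Concentration = 34 mg ÷ 479 mL = 0.07098121 mg/mL = 70.98121 mcg/mL
Rate = 6000 mcg/hr ÷ 70.98121 mcg/mL = 84.52941 mL/hr
Volume infused so far = 84.52941 mL/hr × 1.8 hr = 152.1529 mL
Volume remaining = 479 − 152.1529 = 326.8471 mL
New rate:
171 mcg/min × 60 min/hr = 10260 mcg/hr
Rate = 10260 mcg/hr ÷ 70.98121 mcg/mL = 144.5453 mL/hr
Time remaining = 326.8471 mL ÷ 144.5453 mL/hr = 2.261209 hr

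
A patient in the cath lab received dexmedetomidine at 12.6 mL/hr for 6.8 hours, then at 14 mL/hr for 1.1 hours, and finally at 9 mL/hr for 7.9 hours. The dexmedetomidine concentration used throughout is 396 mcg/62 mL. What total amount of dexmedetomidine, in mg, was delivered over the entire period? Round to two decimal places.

Concentration = 396 mcg ÷ 62 mL = 6.387097 mcg/mL
Stage 1: 12.6 mL/hr × 6.8 hr = 85.68 mL → 85.68 mL × 6.387097 mcg/mL = 547.2465 mcg
Stage 2: 14 mL/hr × 1.1 hr = 15.4 mL → 15.4 mL × 6.387097 mcg/mL = 98.36129 mcg
Stage 3: 9 mL/hr × 7.9 hr = 71.1 mL → 71.1 mL × 6.387097 mcg/mL = 454.1226 mcg
Total = 547.2465 + 98.36129 + 454.1226 = 1099.73 mcg = 1.09973 mg

1.10 mg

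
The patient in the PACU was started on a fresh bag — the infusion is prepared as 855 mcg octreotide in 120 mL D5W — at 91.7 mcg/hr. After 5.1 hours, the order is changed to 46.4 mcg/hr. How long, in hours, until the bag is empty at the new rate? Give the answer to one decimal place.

Initial rate:
Concentration = 855 mcg ÷ 120 mL = 7.125 mcg/mL
Rate = 91.7 mcg/hr ÷ 7.125 mcg/mL = 12.87018 mL/hr
Volume infused so far = 12.87018 mL/hr × 5.1 hr = 65.63789 mL
Volume remaining = 120 − 65.63789 = 54.36211 mL
New rate:
Rate = 46.4 mcg/hr ÷ 7.125 mcg/mL = 6.512281 mL/hr
Time remaining = 54.36211 mL ÷ 6.512281 mL/hr = 8.347629 hr

8.3 hours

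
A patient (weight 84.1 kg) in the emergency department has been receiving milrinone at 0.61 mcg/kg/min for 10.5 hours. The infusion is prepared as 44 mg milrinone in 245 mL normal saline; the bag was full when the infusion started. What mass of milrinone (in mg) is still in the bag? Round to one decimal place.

Dose = 0.61 mcg/kg/min × 84.1 kg = 51.301 mcg/min
51.301 mcg/min × 60 min/hr = 3078.06 mcg/hr
Concentration = 44 mg ÷ 245 mL = 0.1795918 mg/mL = 179.5918 mcg/mL
Rate = 3078.06 mcg/hr ÷ 179.5918 mcg/mL = 17.1392 mL/hr
Volume infused = 17.1392 mL/hr × 10.5 hr = 179.9616 mL
Volume remaining = 245 − 179.9616 = 65.03842 mL
Drug remaining = 65.03842 mL × 179.5918 mcg/mL = 11680.37 mcg = 11.68037 mg

11.7 mg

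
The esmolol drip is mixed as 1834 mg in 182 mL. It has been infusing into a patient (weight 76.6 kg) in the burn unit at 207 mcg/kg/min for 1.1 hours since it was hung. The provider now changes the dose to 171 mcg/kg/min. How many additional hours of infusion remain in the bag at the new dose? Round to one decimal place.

1.0 hours

Initial rate:
Dose = 207 mcg/kg/min × 76.6 kg = 15856.2 mcg/min
15856.2 mcg/min × 60 min/hr = 951372 mcg/hr
Concentration = 1834 mg ÷ 182 mL = 10.07692 mg/mL = 10076.92 mcg/mL
Rate = 951372 mcg/hr ÷ 10076.92 mcg/mL = 94.41096 mL/hr
Volume infused so far = 94.41096 mL/hr × 1.1 hr = 103.8521 mL
Volume remaining = 182 − 103.8521 = 78.14794 mL
New rate:
Dose = 171 mcg/kg/min × 76.6 kg = 13098.6 mcg/min
13098.6 mcg/min × 60 min/hr = 785916 mcg/hr
Rate = 785916 mcg/hr ÷ 10076.92 mcg/mL = 77.99166 mL/hr
Time remaining = 78.14794 mL ÷ 77.99166 mL/hr = 1.002004 hr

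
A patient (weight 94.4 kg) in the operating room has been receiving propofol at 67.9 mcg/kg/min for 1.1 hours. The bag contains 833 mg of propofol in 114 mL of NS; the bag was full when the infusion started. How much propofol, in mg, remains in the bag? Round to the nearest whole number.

410 mg

Dose = 67.9 mcg/kg/min × 94.4 kg = 6409.76 mcg/min
6409.76 mcg/min × 60 min/hr = 384585.6 mcg/hr
Concentration = 833 mg ÷ 114 mL = 7.307018 mg/mL = 7307.018 mcg/mL
Rate = 384585.6 mcg/hr ÷ 7307.018 mcg/mL = 52.63236 mL/hr
Volume infused = 52.63236 mL/hr × 1.1 hr = 57.8956 mL
Volume remaining = 114 − 57.8956 = 56.1044 mL
Drug remaining = 56.1044 mL × 7307.018 mcg/mL = 409955.8 mcg = 409.9558 mg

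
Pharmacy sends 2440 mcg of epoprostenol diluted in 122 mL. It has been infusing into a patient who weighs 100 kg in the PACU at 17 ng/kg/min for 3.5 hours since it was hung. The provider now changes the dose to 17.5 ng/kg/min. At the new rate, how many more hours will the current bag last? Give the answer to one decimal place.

Initial rate:
Dose = 17 ng/kg/min × 100 kg = 1700 ng/min
1700 ng/min × 60 min/hr = 102000 ng/hr
Concentration = 2440 mcg ÷ 122 mL = 20 mcg/mL = 20000 ng/mL
Rate = 102000 ng/hr ÷ 20000 ng/mL = 5.1 mL/hr
Volume infused so far = 5.1 mL/hr × 3.5 hr = 17.85 mL
Volume remaining = 122 − 17.85 = 104.15 mL
New rate:
Dose = 17.5 ng/kg/min × 100 kg = 1750 ng/min
1750 ng/min × 60 min/hr = 105000 ng/hr
Rate = 105000 ng/hr ÷ 20000 ng/mL = 5.25 mL/hr
Time remaining = 104.15 mL ÷ 5.25 mL/hr = 19.8381 hr

19.8 hours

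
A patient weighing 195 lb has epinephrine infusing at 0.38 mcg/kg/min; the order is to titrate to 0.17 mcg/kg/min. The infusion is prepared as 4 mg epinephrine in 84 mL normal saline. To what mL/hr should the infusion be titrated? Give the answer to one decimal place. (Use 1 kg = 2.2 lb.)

19.0 mL/hr

Weight = 195 lb ÷ 2.2 lb/kg = 88.63636 kg
Dose = 0.17 mcg/kg/min × 88.63636 kg = 15.06818 mcg/min
15.06818 mcg/min × 60 min/hr = 904.0909 mcg/hr
Concentration = 4 mg ÷ 84 mL = 0.04761905 mg/mL = 47.61905 mcg/mL
Rate = 904.0909 mcg/hr ÷ 47.61905 mcg/mL = 18.98591 mL/hr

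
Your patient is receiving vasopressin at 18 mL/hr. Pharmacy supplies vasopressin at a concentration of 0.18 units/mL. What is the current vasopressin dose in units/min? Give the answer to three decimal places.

Drug rate = 18 mL/hr × 0.18 units/mL = 3.24 units/hr
3.24 units/hr ÷ 60 min/hr = 0.054 units/min

0.054 units/min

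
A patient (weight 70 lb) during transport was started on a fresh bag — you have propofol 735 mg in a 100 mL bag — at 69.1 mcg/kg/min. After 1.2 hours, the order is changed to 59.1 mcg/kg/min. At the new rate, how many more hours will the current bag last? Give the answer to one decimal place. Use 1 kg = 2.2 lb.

Initial rate:
Weight = 70 lb ÷ 2.2 lb/kg = 31.81818 kg
Dose = 69.1 mcg/kg/min × 31.81818 kg = 2198.636 mcg/min
2198.636 mcg/min × 60 min/hr = 131918.2 mcg/hr
Concentration = 735 mg ÷ 100 mL = 7.35 mg/mL = 7350 mcg/mL
Rate = 131918.2 mcg/hr ÷ 7350 mcg/mL = 17.94805 mL/hr
Volume infused so far = 17.94805 mL/hr × 1.2 hr = 21.53766 mL
Volume remaining = 100 − 21.53766 = 78.46234 mL
New rate:
Dose = 59.1 mcg/kg/min × 31.81818 kg = 1880.455 mcg/min
1880.455 mcg/min × 60 min/hr = 112827.3 mcg/hr
Rate = 112827.3 mcg/hr ÷ 7350 mcg/mL = 15.35065 mL/hr
Time remaining = 78.46234 mL ÷ 15.35065 mL/hr = 5.111337 hr

5.1 hours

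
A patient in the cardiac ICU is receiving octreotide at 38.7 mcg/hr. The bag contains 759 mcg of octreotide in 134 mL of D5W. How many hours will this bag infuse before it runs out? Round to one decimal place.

Concentration = 759 mcg ÷ 134 mL = 5.664179 mcg/mL
Rate = 38.7 mcg/hr ÷ 5.664179 mcg/mL = 6.832411 mL/hr
Duration = 134 mL ÷ 6.832411 mL/hr = 19.6124 hr

19.6 hours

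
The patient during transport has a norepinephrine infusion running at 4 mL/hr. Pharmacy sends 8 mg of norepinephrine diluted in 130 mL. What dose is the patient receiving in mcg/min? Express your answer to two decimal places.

Concentration = 8 mg ÷ 130 mL = 0.06153846 mg/mL = 61.53846 mcg/mL
Drug rate = 4 mL/hr × 61.53846 mcg/mL = 246.1538 mcg/hr
246.1538 mcg/hr ÷ 60 min/hr = 4.102564 mcg/min

4.10 mcg/min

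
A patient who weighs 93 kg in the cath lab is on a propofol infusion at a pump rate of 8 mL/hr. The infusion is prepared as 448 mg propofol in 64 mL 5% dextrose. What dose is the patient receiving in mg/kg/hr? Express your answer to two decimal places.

0.60 mg/kg/hr

Concentration = 448 mg ÷ 64 mL = 7 mg/mL
Drug rate = 8 mL/hr × 7 mg/mL = 56 mg/hr
56 mg/hr ÷ 93 kg = 0.6021505 mg/kg/hr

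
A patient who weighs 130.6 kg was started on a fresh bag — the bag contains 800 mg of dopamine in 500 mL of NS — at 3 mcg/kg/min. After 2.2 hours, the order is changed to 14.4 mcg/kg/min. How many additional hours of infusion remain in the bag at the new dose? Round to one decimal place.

6.6 hours

Initial rate:
Dose = 3 mcg/kg/min × 130.6 kg = 391.8 mcg/min
391.8 mcg/min × 60 min/hr = 23508 mcg/hr
Concentration = 800 mg ÷ 500 mL = 1.6 mg/mL = 1600 mcg/mL
Rate = 23508 mcg/hr ÷ 1600 mcg/mL = 14.6925 mL/hr
Volume infused so far = 14.6925 mL/hr × 2.2 hr = 32.3235 mL
Volume remaining = 500 − 32.3235 = 467.6765 mL
New rate:
Dose = 14.4 mcg/kg/min × 130.6 kg = 1880.64 mcg/min
1880.64 mcg/min × 60 min/hr = 112838.4 mcg/hr
Rate = 112838.4 mcg/hr ÷ 1600 mcg/mL = 70.524 mL/hr
Time remaining = 467.6765 mL ÷ 70.524 mL/hr = 6.631452 hr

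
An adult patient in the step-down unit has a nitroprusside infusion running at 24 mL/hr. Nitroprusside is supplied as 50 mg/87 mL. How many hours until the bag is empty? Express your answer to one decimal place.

Duration = 87 mL ÷ 24 mL/hr = 3.625 hr

3.6 hours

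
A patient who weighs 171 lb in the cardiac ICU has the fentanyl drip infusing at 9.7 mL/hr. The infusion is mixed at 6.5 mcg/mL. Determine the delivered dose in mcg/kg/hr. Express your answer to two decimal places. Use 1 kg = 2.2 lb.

Weight = 171 lb ÷ 2.2 lb/kg = 77.72727 kg
Drug rate = 9.7 mL/hr × 6.5 mcg/mL = 63.05 mcg/hr
63.05 mcg/hr ÷ 77.72727 kg = 0.8111696 mcg/kg/hr

0.81 mcg/kg/hr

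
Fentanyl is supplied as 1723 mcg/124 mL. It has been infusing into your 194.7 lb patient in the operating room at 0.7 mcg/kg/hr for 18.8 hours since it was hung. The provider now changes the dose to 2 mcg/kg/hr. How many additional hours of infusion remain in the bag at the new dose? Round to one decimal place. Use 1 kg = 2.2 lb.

Initial rate:
Weight = 194.7 lb ÷ 2.2 lb/kg = 88.5 kg
Dose = 0.7 mcg/kg/hr × 88.5 kg = 61.95 mcg/hr
Concentration = 1723 mcg ÷ 124 mL = 13.89516 mcg/mL
Rate = 61.95 mcg/hr ÷ 13.89516 mcg/mL = 4.458387 mL/hr
Volume infused so far = 4.458387 mL/hr × 18.8 hr = 83.81767 mL
Volume remaining = 124 − 83.81767 = 40.18233 mL
New rate:
Dose = 2 mcg/kg/hr × 88.5 kg = 177 mcg/hr
Rate = 177 mcg/hr ÷ 13.89516 mcg/mL = 12.73825 mL/hr
Time remaining = 40.18233 mL ÷ 12.73825 mL/hr = 3.154463 hr

3.2 hours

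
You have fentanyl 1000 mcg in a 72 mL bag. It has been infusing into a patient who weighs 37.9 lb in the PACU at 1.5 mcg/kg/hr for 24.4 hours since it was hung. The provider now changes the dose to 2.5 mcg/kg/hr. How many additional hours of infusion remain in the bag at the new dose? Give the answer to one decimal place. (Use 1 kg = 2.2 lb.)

8.6 hours

Initial rate:
Weight = 37.9 lb ÷ 2.2 lb/kg = 17.22727 kg
Dose = 1.5 mcg/kg/hr × 17.22727 kg = 25.84091 mcg/hr
Concentration = 1000 mcg ÷ 72 mL = 13.88889 mcg/mL
Rate = 25.84091 mcg/hr ÷ 13.88889 mcg/mL = 1.860545 mL/hr
Volume infused so far = 1.860545 mL/hr × 24.4 hr = 45.39731 mL
Volume remaining = 72 − 45.39731 = 26.60269 mL
New rate:
Dose = 2.5 mcg/kg/hr × 17.22727 kg = 43.06818 mcg/hr
Rate = 43.06818 mcg/hr ÷ 13.88889 mcg/mL = 3.100909 mL/hr
Time remaining = 26.60269 mL ÷ 3.100909 mL/hr = 8.578997 hr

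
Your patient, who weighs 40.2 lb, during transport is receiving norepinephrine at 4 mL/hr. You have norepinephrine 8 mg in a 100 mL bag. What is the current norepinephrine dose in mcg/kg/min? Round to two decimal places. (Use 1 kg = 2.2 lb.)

Weight = 40.2 lb ÷ 2.2 lb/kg = 18.27273 kg
Concentration = 8 mg ÷ 100 mL = 0.08 mg/mL = 80 mcg/mL
Drug rate = 4 mL/hr × 80 mcg/mL = 320 mcg/hr
320 mcg/hr ÷ 60 min/hr = 5.333333 mcg/min
5.333333 mcg/min ÷ 18.27273 kg = 0.291874 mcg/kg/min

0.29 mcg/kg/min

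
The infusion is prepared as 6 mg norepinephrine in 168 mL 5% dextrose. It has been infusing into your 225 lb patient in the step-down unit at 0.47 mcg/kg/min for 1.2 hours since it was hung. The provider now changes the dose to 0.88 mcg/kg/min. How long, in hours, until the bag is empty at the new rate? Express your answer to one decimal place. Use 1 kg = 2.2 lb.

Initial rate:
Weight = 225 lb ÷ 2.2 lb/kg = 102.2727 kg
Dose = 0.47 mcg/kg/min × 102.2727 kg = 48.06818 mcg/min
48.06818 mcg/min × 60 min/hr = 2884.091 mcg/hr
Concentration = 6 mg ÷ 168 mL = 0.03571429 mg/mL = 35.71429 mcg/mL
Rate = 2884.091 mcg/hr ÷ 35.71429 mcg/mL = 80.75455 mL/hr
Volume infused so far = 80.75455 mL/hr × 1.2 hr = 96.90545 mL
Volume remaining = 168 − 96.90545 = 71.09455 mL
New rate:
Dose = 0.88 mcg/kg/min × 102.2727 kg = 90 mcg/min
90 mcg/min × 60 min/hr = 5400 mcg/hr
Rate = 5400 mcg/hr ÷ 35.71429 mcg/mL = 151.2 mL/hr
Time remaining = 71.09455 mL ÷ 151.2 mL/hr = 0.470202 hr

0.5 hours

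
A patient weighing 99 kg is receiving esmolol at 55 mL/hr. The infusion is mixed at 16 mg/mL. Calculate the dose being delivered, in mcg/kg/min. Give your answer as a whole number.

Concentration = 16 mg/mL = 16000 mcg/mL
Drug rate = 55 mL/hr × 16000 mcg/mL = 880000 mcg/hr
880000 mcg/hr ÷ 60 min/hr = 14666.67 mcg/min
14666.67 mcg/min ÷ 99 kg = 148.1481 mcg/kg/min

148 mcg/kg/min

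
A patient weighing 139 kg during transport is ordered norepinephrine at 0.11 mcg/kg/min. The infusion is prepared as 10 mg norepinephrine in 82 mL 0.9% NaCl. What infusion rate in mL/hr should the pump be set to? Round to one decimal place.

7.5 mL/hr

Dose = 0.11 mcg/kg/min × 139 kg = 15.29 mcg/min
15.29 mcg/min × 60 min/hr = 917.4 mcg/hr
Concentration = 10 mg ÷ 82 mL = 0.1219512 mg/mL = 121.9512 mcg/mL
Rate = 917.4 mcg/hr ÷ 121.9512 mcg/mL = 7.52268 mL/hr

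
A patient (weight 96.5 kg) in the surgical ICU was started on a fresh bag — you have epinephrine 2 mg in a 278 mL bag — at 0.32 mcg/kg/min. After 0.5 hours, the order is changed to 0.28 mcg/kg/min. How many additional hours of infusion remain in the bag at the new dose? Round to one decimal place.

Initial rate:
Dose = 0.32 mcg/kg/min × 96.5 kg = 30.88 mcg/min
30.88 mcg/min × 60 min/hr = 1852.8 mcg/hr
Concentration = 2 mg ÷ 278 mL = 0.007194245 mg/mL = 7.194245 mcg/mL
Rate = 1852.8 mcg/hr ÷ 7.194245 mcg/mL = 257.5392 mL/hr
Volume infused so far = 257.5392 mL/hr × 0.5 hr = 128.7696 mL
Volume remaining = 278 − 128.7696 = 149.2304 mL
New rate:
Dose = 0.28 mcg/kg/min × 96.5 kg = 27.02 mcg/min
27.02 mcg/min × 60 min/hr = 1621.2 mcg/hr
Rate = 1621.2 mcg/hr ÷ 7.194245 mcg/mL = 225.3468 mL/hr
Time remaining = 149.2304 mL ÷ 225.3468 mL/hr = 0.6622255 hr

0.7 hours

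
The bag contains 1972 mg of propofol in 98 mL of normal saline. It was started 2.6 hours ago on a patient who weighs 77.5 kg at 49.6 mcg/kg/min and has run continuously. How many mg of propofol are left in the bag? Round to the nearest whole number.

Dose = 49.6 mcg/kg/min × 77.5 kg = 3844 mcg/min
3844 mcg/min × 60 min/hr = 230640 mcg/hr
Concentration = 1972 mg ÷ 98 mL = 20.12245 mg/mL = 20122.45 mcg/mL
Rate = 230640 mcg/hr ÷ 20122.45 mcg/mL = 11.46183 mL/hr
Volume infused = 11.46183 mL/hr × 2.6 hr = 29.80075 mL
Volume remaining = 98 − 29.80075 = 68.19925 mL
Drug remaining = 68.19925 mL × 20122.45 mcg/mL = 1372336 mcg = 1372.336 mg

1372 mg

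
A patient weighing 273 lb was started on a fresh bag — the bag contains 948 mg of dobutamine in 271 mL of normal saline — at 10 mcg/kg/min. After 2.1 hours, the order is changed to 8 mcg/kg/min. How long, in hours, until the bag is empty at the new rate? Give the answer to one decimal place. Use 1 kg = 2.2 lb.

13.3 hours

Initial rate:
Weight = 273 lb ÷ 2.2 lb/kg = 124.0909 kg
Dose = 10 mcg/kg/min × 124.0909 kg = 1240.909 mcg/min
1240.909 mcg/min × 60 min/hr = 74454.55 mcg/hr
Concentration = 948 mg ÷ 271 mL = 3.498155 mg/mL = 3498.155 mcg/mL
Rate = 74454.55 mcg/hr ÷ 3498.155 mcg/mL = 21.28395 mL/hr
Volume infused so far = 21.28395 mL/hr × 2.1 hr = 44.69629 mL
Volume remaining = 271 − 44.69629 = 226.3037 mL
New rate:
Dose = 8 mcg/kg/min × 124.0909 kg = 992.7273 mcg/min
992.7273 mcg/min × 60 min/hr = 59563.64 mcg/hr
Rate = 59563.64 mcg/hr ÷ 3498.155 mcg/mL = 17.02716 mL/hr
Time remaining = 226.3037 mL ÷ 17.02716 mL/hr = 13.29075 hr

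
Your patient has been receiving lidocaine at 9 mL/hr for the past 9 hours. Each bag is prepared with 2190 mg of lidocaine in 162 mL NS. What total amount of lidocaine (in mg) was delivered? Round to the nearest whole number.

Concentration = 2190 mg ÷ 162 mL = 13.51852 mg/mL
Drug rate = 9 mL/hr × 13.51852 mg/mL = 121.6667 mg/hr
Total = 121.6667 mg/hr × 9 hr = 1095 mg

1095 mg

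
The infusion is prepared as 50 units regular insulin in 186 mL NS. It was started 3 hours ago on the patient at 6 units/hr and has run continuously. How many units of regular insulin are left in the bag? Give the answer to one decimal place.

32.0 units

Concentration = 50 units ÷ 186 mL = 0.2688172 units/mL
Rate = 6 units/hr ÷ 0.2688172 units/mL = 22.32 mL/hr
Volume infused = 22.32 mL/hr × 3 hr = 66.96 mL
Volume remaining = 186 − 66.96 = 119.04 mL
Drug remaining = 119.04 mL × 0.2688172 units/mL = 32 units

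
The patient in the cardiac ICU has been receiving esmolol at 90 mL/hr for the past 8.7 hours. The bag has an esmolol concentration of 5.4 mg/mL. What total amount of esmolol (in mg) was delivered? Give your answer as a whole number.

4228 mg

Concentration = 5.4 mg/mL = 5400 mcg/mL
Drug rate = 90 mL/hr × 5400 mcg/mL = 486000 mcg/hr
Total = 486000 mcg/hr × 8.7 hr = 4228200 mcg = 4228.2 mg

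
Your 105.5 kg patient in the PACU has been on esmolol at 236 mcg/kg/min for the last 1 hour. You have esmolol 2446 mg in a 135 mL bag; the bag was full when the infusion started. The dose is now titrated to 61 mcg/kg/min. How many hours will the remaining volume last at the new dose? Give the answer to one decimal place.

2.5 hours

Initial rate:
Dose = 236 mcg/kg/min × 105.5 kg = 24898 mcg/min
24898 mcg/min × 60 min/hr = 1493880 mcg/hr
Concentration = 2446 mg ÷ 135 mL = 18.11852 mg/mL = 18118.52 mcg/mL
Rate = 1493880 mcg/hr ÷ 18118.52 mcg/mL = 82.45045 mL/hr
Volume infused so far = 82.45045 mL/hr × 1 hr = 82.45045 mL
Volume remaining = 135 − 82.45045 = 52.54955 mL
New rate:
Dose = 61 mcg/kg/min × 105.5 kg = 6435.5 mcg/min
6435.5 mcg/min × 60 min/hr = 386130 mcg/hr
Rate = 386130 mcg/hr ÷ 18118.52 mcg/mL = 21.31135 mL/hr
Time remaining = 52.54955 mL ÷ 21.31135 mL/hr = 2.465802 hr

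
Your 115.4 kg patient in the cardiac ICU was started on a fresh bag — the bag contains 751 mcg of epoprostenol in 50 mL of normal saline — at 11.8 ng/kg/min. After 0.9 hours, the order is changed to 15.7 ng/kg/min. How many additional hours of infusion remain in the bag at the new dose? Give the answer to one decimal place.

Initial rate:
Dose = 11.8 ng/kg/min × 115.4 kg = 1361.72 ng/min
1361.72 ng/min × 60 min/hr = 81703.2 ng/hr
Concentration = 751 mcg ÷ 50 mL = 15.02 mcg/mL = 15020 ng/mL
Rate = 81703.2 ng/hr ÷ 15020 ng/mL = 5.439627 mL/hr
Volume infused so far = 5.439627 mL/hr × 0.9 hr = 4.895664 mL
Volume remaining = 50 − 4.895664 = 45.10434 mL
New rate:
Dose = 15.7 ng/kg/min × 115.4 kg = 1811.78 ng/min
1811.78 ng/min × 60 min/hr = 108706.8 ng/hr
Rate = 108706.8 ng/hr ÷ 15020 ng/mL = 7.23747 mL/hr
Time remaining = 45.10434 mL ÷ 7.23747 mL/hr = 6.232058 hr

6.2 hours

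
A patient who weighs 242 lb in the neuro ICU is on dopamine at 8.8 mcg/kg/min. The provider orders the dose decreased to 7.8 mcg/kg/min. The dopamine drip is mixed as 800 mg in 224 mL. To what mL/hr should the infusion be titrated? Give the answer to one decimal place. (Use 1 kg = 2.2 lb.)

Weight = 242 lb ÷ 2.2 lb/kg = 110 kg
Dose = 7.8 mcg/kg/min × 110 kg = 858 mcg/min
858 mcg/min × 60 min/hr = 51480 mcg/hr
Concentration = 800 mg ÷ 224 mL = 3.571429 mg/mL = 3571.429 mcg/mL
Rate = 51480 mcg/hr ÷ 3571.429 mcg/mL = 14.4144 mL/hr

14.4 mL/hr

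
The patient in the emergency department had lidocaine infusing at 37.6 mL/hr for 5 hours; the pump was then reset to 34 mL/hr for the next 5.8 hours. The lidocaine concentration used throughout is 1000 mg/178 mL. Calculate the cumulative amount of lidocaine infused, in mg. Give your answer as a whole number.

2164 mg

Concentration = 1000 mg ÷ 178 mL = 5.617978 mg/mL
Stage 1: 37.6 mL/hr × 5 hr = 188 mL → 188 mL × 5.617978 mg/mL = 1056.18 mg
Stage 2: 34 mL/hr × 5.8 hr = 197.2 mL → 197.2 mL × 5.617978 mg/mL = 1107.865 mg
Total = 1056.18 + 1107.865 = 2164.045 mg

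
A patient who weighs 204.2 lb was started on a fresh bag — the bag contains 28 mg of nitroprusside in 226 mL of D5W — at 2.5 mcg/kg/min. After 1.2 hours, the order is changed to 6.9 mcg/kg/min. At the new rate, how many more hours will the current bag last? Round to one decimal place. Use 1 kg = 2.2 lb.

Initial rate:
Weight = 204.2 lb ÷ 2.2 lb/kg = 92.81818 kg
Dose = 2.5 mcg/kg/min × 92.81818 kg = 232.0455 mcg/min
232.0455 mcg/min × 60 min/hr = 13922.73 mcg/hr
Concentration = 28 mg ÷ 226 mL = 0.1238938 mg/mL = 123.8938 mcg/mL
Rate = 13922.73 mcg/hr ÷ 123.8938 mcg/mL = 112.3763 mL/hr
Volume infused so far = 112.3763 mL/hr × 1.2 hr = 134.8516 mL
Volume remaining = 226 − 134.8516 = 91.14844 mL
New rate:
Dose = 6.9 mcg/kg/min × 92.81818 kg = 640.4455 mcg/min
640.4455 mcg/min × 60 min/hr = 38426.73 mcg/hr
Rate = 38426.73 mcg/hr ÷ 123.8938 mcg/mL = 310.1586 mL/hr
Time remaining = 91.14844 mL ÷ 310.1586 mL/hr = 0.2938769 hr

0.3 hours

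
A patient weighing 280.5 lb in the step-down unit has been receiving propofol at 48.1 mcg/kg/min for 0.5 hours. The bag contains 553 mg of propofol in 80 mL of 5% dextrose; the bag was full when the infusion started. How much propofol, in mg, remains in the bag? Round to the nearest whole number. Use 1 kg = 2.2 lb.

Weight = 280.5 lb ÷ 2.2 lb/kg = 127.5 kg
Dose = 48.1 mcg/kg/min × 127.5 kg = 6132.75 mcg/min
6132.75 mcg/min × 60 min/hr = 367965 mcg/hr
Concentration = 553 mg ÷ 80 mL = 6.9125 mg/mL = 6912.5 mcg/mL
Rate = 367965 mcg/hr ÷ 6912.5 mcg/mL = 53.23183 mL/hr
Volume infused = 53.23183 mL/hr × 0.5 hr = 26.61591 mL
Volume remaining = 80 − 26.61591 = 53.38409 mL
Drug remaining = 53.38409 mL × 6912.5 mcg/mL = 369017.5 mcg = 369.0175 mg

369 mg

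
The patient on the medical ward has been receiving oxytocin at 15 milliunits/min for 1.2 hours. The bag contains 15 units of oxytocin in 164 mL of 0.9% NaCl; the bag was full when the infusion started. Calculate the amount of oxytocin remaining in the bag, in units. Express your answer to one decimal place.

15 milliunits/min × 60 min/hr = 900 milliunits/hr
Concentration = 15 units ÷ 164 mL = 0.09146341 units/mL = 91.46341 milliunits/mL
Rate = 900 milliunits/hr ÷ 91.46341 milliunits/mL = 9.84 mL/hr
Volume infused = 9.84 mL/hr × 1.2 hr = 11.808 mL
Volume remaining = 164 − 11.808 = 152.192 mL
Drug remaining = 152.192 mL × 91.46341 milliunits/mL = 13920 milliunits = 13.92 units

13.9 units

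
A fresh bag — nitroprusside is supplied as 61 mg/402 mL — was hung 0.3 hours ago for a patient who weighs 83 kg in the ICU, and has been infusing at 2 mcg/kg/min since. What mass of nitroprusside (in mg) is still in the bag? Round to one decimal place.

Dose = 2 mcg/kg/min × 83 kg = 166 mcg/min
166 mcg/min × 60 min/hr = 9960 mcg/hr
Concentration = 61 mg ÷ 402 mL = 0.1517413 mg/mL = 151.7413 mcg/mL
Rate = 9960 mcg/hr ÷ 151.7413 mcg/mL = 65.63803 mL/hr
Volume infused = 65.63803 mL/hr × 0.3 hr = 19.69141 mL
Volume remaining = 402 − 19.69141 = 382.3086 mL
Drug remaining = 382.3086 mL × 151.7413 mcg/mL = 58012 mcg = 58.012 mg

58.0 mg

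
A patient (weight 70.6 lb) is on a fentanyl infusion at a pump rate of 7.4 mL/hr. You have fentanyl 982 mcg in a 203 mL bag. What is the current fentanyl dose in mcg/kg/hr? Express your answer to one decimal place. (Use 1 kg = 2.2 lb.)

Weight = 70.6 lb ÷ 2.2 lb/kg = 32.09091 kg
Concentration = 982 mcg ÷ 203 mL = 4.837438 mcg/mL
Drug rate = 7.4 mL/hr × 4.837438 mcg/mL = 35.79704 mcg/hr
35.79704 mcg/hr ÷ 32.09091 kg = 1.115489 mcg/kg/hr

1.1 mcg/kg/hr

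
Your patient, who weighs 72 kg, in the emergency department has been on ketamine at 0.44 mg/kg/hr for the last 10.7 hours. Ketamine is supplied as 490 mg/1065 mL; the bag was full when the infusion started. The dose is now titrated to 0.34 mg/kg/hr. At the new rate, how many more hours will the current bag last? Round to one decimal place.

6.2 hours

Initial rate:
Dose = 0.44 mg/kg/hr × 72 kg = 31.68 mg/hr
Concentration = 490 mg ÷ 1065 mL = 0.4600939 mg/mL
Rate = 31.68 mg/hr ÷ 0.4600939 mg/mL = 68.85551 mL/hr
Volume infused so far = 68.85551 mL/hr × 10.7 hr = 736.754 mL
Volume remaining = 1065 − 736.754 = 328.246 mL
New rate:
Dose = 0.34 mg/kg/hr × 72 kg = 24.48 mg/hr
Rate = 24.48 mg/hr ÷ 0.4600939 mg/mL = 53.20653 mL/hr
Time remaining = 328.246 mL ÷ 53.20653 mL/hr = 6.169281 hr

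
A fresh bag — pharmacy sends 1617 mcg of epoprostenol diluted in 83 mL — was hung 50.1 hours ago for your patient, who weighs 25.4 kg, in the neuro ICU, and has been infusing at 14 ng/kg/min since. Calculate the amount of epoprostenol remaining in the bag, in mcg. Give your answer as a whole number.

Dose = 14 ng/kg/min × 25.4 kg = 355.6 ng/min
355.6 ng/min × 60 min/hr = 21336 ng/hr
Concentration = 1617 mcg ÷ 83 mL = 19.48193 mcg/mL = 19481.93 ng/mL
Rate = 21336 ng/hr ÷ 19481.93 ng/mL = 1.095169 mL/hr
Volume infused = 1.095169 mL/hr × 50.1 hr = 54.86796 mL
Volume remaining = 83 − 54.86796 = 28.13204 mL
Drug remaining = 28.13204 mL × 19481.93 ng/mL = 548066.4 ng = 548.0664 mcg

548 mcg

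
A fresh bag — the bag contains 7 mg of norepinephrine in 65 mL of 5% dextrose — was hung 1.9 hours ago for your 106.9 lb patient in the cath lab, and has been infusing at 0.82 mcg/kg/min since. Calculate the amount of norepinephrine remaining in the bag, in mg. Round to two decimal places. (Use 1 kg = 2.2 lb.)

2.46 mg

Weight = 106.9 lb ÷ 2.2 lb/kg = 48.59091 kg
Dose = 0.82 mcg/kg/min × 48.59091 kg = 39.84455 mcg/min
39.84455 mcg/min × 60 min/hr = 2390.673 mcg/hr
Concentration = 7 mg ÷ 65 mL = 0.1076923 mg/mL = 107.6923 mcg/mL
Rate = 2390.673 mcg/hr ÷ 107.6923 mcg/mL = 22.1991 mL/hr
Volume infused = 22.1991 mL/hr × 1.9 hr = 42.1783 mL
Volume remaining = 65 − 42.1783 = 22.8217 mL
Drug remaining = 22.8217 mL × 107.6923 mcg/mL = 2457.722 mcg = 2.457722 mg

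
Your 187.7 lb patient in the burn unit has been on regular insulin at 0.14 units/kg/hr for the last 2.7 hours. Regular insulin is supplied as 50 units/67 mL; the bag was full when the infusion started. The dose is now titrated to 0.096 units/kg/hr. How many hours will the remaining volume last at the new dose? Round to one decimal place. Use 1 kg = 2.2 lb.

Initial rate:
Weight = 187.7 lb ÷ 2.2 lb/kg = 85.31818 kg
Dose = 0.14 units/kg/hr × 85.31818 kg = 11.94455 units/hr
Concentration = 50 units ÷ 67 mL = 0.7462687 units/mL
Rate = 11.94455 units/hr ÷ 0.7462687 units/mL = 16.00569 mL/hr
Volume infused so far = 16.00569 mL/hr × 2.7 hr = 43.21537 mL
Volume remaining = 67 − 43.21537 = 23.78463 mL
New rate:
Dose = 0.096 units/kg/hr × 85.31818 kg = 8.190545 units/hr
Rate = 8.190545 units/hr ÷ 0.7462687 units/mL = 10.97533 mL/hr
Time remaining = 23.78463 mL ÷ 10.97533 mL/hr = 2.1671 hr

2.2 hours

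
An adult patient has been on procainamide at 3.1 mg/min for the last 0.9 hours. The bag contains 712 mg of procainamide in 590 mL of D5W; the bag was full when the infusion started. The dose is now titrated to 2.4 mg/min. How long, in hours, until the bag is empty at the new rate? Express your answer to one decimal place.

Initial rate:
3.1 mg/min × 60 min/hr = 186 mg/hr
Concentration = 712 mg ÷ 590 mL = 1.20678 mg/mL
Rate = 186 mg/hr ÷ 1.20678 mg/mL = 154.1292 mL/hr
Volume infused so far = 154.1292 mL/hr × 0.9 hr = 138.7163 mL
Volume remaining = 590 − 138.7163 = 451.2837 mL
New rate:
2.4 mg/min × 60 min/hr = 144 mg/hr
Rate = 144 mg/hr ÷ 1.20678 mg/mL = 119.3258 mL/hr
Time remaining = 451.2837 mL ÷ 119.3258 mL/hr = 3.781944 hr

3.8 hours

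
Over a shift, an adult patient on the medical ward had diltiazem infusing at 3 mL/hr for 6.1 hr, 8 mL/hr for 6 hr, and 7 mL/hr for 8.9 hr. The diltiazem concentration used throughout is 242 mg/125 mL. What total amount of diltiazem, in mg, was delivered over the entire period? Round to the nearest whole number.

249 mg

Concentration = 242 mg ÷ 125 mL = 1.936 mg/mL
Stage 1: 3 mL/hr × 6.1 hr = 18.3 mL → 18.3 mL × 1.936 mg/mL = 35.4288 mg
Stage 2: 8 mL/hr × 6 hr = 48 mL → 48 mL × 1.936 mg/mL = 92.928 mg
Stage 3: 7 mL/hr × 8.9 hr = 62.3 mL → 62.3 mL × 1.936 mg/mL = 120.6128 mg
Total = 35.4288 + 92.928 + 120.6128 = 248.9696 mg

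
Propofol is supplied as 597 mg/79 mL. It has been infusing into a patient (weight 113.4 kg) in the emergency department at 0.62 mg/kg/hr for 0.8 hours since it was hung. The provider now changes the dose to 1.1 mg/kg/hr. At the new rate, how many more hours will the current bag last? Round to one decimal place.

4.3 hours

Initial rate:
Dose = 0.62 mg/kg/hr × 113.4 kg = 70.308 mg/hr
Concentration = 597 mg ÷ 79 mL = 7.556962 mg/mL
Rate = 70.308 mg/hr ÷ 7.556962 mg/mL = 9.303739 mL/hr
Volume infused so far = 9.303739 mL/hr × 0.8 hr = 7.442991 mL
Volume remaining = 79 − 7.442991 = 71.55701 mL
New rate:
Dose = 1.1 mg/kg/hr × 113.4 kg = 124.74 mg/hr
Rate = 124.74 mg/hr ÷ 7.556962 mg/mL = 16.50663 mL/hr
Time remaining = 71.55701 mL ÷ 16.50663 mL/hr = 4.335046 hr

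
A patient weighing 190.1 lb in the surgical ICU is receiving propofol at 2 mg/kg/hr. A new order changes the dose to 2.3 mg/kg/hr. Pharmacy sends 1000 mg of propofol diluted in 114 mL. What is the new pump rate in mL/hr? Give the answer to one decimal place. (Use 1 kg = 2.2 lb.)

Weight = 190.1 lb ÷ 2.2 lb/kg = 86.40909 kg
Dose = 2.3 mg/kg/hr × 86.40909 kg = 198.7409 mg/hr
Concentration = 1000 mg ÷ 114 mL = 8.77193 mg/mL
Rate = 198.7409 mg/hr ÷ 8.77193 mg/mL = 22.65646 mL/hr

22.7 mL/hr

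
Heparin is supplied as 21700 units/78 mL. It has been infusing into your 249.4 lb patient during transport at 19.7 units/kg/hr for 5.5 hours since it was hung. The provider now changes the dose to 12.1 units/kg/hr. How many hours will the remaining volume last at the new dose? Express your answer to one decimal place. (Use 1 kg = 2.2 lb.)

Initial rate:
Weight = 249.4 lb ÷ 2.2 lb/kg = 113.3636 kg
Dose = 19.7 units/kg/hr × 113.3636 kg = 2233.264 units/hr
Concentration = 21700 units ÷ 78 mL = 278.2051 units/mL
Rate = 2233.264 units/hr ÷ 278.2051 units/mL = 8.027399 mL/hr
Volume infused so far = 8.027399 mL/hr × 5.5 hr = 44.1507 mL
Volume remaining = 78 − 44.1507 = 33.8493 mL
New rate:
Dose = 12.1 units/kg/hr × 113.3636 kg = 1371.7 units/hr
Rate = 1371.7 units/hr ÷ 278.2051 units/mL = 4.930535 mL/hr
Time remaining = 33.8493 mL ÷ 4.930535 mL/hr = 6.86524 hr

6.9 hours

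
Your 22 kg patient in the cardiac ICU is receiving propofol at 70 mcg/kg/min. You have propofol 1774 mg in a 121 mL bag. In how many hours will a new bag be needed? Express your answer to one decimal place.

19.2 hours

Dose = 70 mcg/kg/min × 22 kg = 1540 mcg/min
1540 mcg/min × 60 min/hr = 92400 mcg/hr
Concentration = 1774 mg ÷ 121 mL = 14.66116 mg/mL = 14661.16 mcg/mL
Rate = 92400 mcg/hr ÷ 14661.16 mcg/mL = 6.302368 mL/hr
Duration = 121 mL ÷ 6.302368 mL/hr = 19.19913 hr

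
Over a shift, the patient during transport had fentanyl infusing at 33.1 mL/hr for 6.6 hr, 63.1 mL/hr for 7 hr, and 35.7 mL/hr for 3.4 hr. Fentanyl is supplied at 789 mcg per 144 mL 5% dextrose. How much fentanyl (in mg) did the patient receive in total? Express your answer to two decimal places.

Concentration = 789 mcg ÷ 144 mL = 5.479167 mcg/mL
Stage 1: 33.1 mL/hr × 6.6 hr = 218.46 mL → 218.46 mL × 5.479167 mcg/mL = 1196.979 mcg
Stage 2: 63.1 mL/hr × 7 hr = 441.7 mL → 441.7 mL × 5.479167 mcg/mL = 2420.148 mcg
Stage 3: 35.7 mL/hr × 3.4 hr = 121.38 mL → 121.38 mL × 5.479167 mcg/mL = 665.0613 mcg
Total = 1196.979 + 2420.148 + 665.0613 = 4282.188 mcg = 4.282188 mg

4.28 mg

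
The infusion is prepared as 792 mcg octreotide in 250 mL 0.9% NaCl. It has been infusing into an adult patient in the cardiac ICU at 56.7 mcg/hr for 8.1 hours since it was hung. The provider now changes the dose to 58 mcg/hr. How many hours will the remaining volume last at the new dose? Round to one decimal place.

5.7 hours

Initial rate:
Concentration = 792 mcg ÷ 250 mL = 3.168 mcg/mL
Rate = 56.7 mcg/hr ÷ 3.168 mcg/mL = 17.89773 mL/hr
Volume infused so far = 17.89773 mL/hr × 8.1 hr = 144.9716 mL
Volume remaining = 250 − 144.9716 = 105.0284 mL
New rate:
Rate = 58 mcg/hr ÷ 3.168 mcg/mL = 18.30808 mL/hr
Time remaining = 105.0284 mL ÷ 18.30808 mL/hr = 5.736724 hr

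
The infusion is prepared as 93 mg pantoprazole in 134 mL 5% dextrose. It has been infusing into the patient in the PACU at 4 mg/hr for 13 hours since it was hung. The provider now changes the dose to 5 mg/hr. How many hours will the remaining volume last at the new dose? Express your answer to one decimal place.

Initial rate:
Concentration = 93 mg ÷ 134 mL = 0.6940299 mg/mL
Rate = 4 mg/hr ÷ 0.6940299 mg/mL = 5.763441 mL/hr
Volume infused so far = 5.763441 mL/hr × 13 hr = 74.92473 mL
Volume remaining = 134 − 74.92473 = 59.07527 mL
New rate:
Rate = 5 mg/hr ÷ 0.6940299 mg/mL = 7.204301 mL/hr
Time remaining = 59.07527 mL ÷ 7.204301 mL/hr = 8.2 hr

8.2 hours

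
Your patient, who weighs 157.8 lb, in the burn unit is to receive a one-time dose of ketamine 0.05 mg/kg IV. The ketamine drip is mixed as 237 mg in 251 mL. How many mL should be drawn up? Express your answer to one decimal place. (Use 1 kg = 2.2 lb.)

Weight = 157.8 lb ÷ 2.2 lb/kg = 71.72727 kg
Dose = 0.05 mg/kg × 71.72727 kg = 3.586364 mg
Concentration = 237 mg ÷ 251 mL = 0.9442231 mg/mL
Volume = 3.586364 mg ÷ 0.9442231 mg/mL = 3.798216 mL

3.8 mL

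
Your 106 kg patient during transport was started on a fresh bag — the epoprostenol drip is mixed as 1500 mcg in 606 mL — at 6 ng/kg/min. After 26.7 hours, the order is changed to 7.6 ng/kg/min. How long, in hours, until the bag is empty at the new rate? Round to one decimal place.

Initial rate:
Dose = 6 ng/kg/min × 106 kg = 636 ng/min
636 ng/min × 60 min/hr = 38160 ng/hr
Concentration = 1500 mcg ÷ 606 mL = 2.475248 mcg/mL = 2475.248 ng/mL
Rate = 38160 ng/hr ÷ 2475.248 ng/mL = 15.41664 mL/hr
Volume infused so far = 15.41664 mL/hr × 26.7 hr = 411.6243 mL
Volume remaining = 606 − 411.6243 = 194.3757 mL
New rate:
Dose = 7.6 ng/kg/min × 106 kg = 805.6 ng/min
805.6 ng/min × 60 min/hr = 48336 ng/hr
Rate = 48336 ng/hr ÷ 2475.248 ng/mL = 19.52774 mL/hr
Time remaining = 194.3757 mL ÷ 19.52774 mL/hr = 9.953823 hr

10.0 hours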